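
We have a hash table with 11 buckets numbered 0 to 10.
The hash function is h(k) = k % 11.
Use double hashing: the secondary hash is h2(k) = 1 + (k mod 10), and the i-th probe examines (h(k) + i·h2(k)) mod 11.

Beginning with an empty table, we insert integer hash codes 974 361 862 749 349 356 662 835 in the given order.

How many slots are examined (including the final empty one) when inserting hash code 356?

Insert 974: h=6, slot 6 empty -> index 6.
Insert 361: h=9, slot 9 empty -> index 9.
Insert 862: h=4, slot 4 empty -> index 4.
Insert 749: h=1, slot 1 empty -> index 1.
Insert 349: h=8, slot 8 empty -> index 8.
Insert 356: h=4, h2=7, slot 4 occupied -> index 0.
Insert 662: h=2, slot 2 empty -> index 2.
Insert 835: h=10, slot 10 empty -> index 10.
Table: [356, 749, 662, ., 862, ., 974, ., 349, 361, 835]

2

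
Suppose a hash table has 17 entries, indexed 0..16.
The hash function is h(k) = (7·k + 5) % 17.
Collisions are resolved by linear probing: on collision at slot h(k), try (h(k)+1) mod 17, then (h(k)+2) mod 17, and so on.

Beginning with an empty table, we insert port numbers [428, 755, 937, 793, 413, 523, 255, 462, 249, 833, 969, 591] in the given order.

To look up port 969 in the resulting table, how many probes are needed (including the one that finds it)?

428 hashes to 9; slot 9 is free -> place at 9.
755 hashes to 3; slot 3 is free -> place at 3.
937 hashes to 2; slot 2 is free -> place at 2.
793 hashes to 14; slot 14 is free -> place at 14.
413 hashes to 6; slot 6 is free -> place at 6.
523 hashes to 11; slot 11 is free -> place at 11.
255 hashes to 5; slot 5 is free -> place at 5.
462 hashes to 9; 9 taken -> place at 10.
249 hashes to 14; 14 taken -> place at 15.
833 hashes to 5; 5,6 taken -> place at 7.
969 hashes to 5; 5,6,7 taken -> place at 8.
591 hashes to 11; 11 taken -> place at 12.
Table: [_, _, 937, 755, _, 255, 413, 833, 969, 428, 462, 523, 591, _, 793, 249, _]
Lookup 969: h=5, probe 5,6,7,8 → found at 8.

4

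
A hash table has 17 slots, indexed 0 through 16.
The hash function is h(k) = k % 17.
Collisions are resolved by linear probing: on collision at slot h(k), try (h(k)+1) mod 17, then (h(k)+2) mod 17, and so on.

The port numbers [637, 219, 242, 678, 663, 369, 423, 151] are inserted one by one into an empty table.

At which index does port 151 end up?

2

637: h=8 → slot 8
219: h=15 → slot 15
242: h=4 → slot 4
678: h=15, probe 15,16 → slot 16
663: h=0 → slot 0
369: h=12 → slot 12
423: h=15, probe 15,16,0,1 → slot 1
151: h=15, probe 15,16,0,1,2 → slot 2
Table: [663, 423, 151, ., 242, ., ., ., 637, ., ., ., 369, ., ., 219, 678]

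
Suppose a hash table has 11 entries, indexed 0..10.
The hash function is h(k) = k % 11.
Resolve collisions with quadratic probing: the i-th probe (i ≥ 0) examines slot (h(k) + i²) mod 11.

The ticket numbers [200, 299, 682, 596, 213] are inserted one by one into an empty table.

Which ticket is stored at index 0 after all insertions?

200: h=2 -> slot 2
299: h=2, probe 2,3 -> slot 3
682: h=0 -> slot 0
596: h=2, probe 2,3,6 -> slot 6
213: h=4 -> slot 4
Table: [682, ., 200, 299, 213, ., 596, ., ., ., .]

682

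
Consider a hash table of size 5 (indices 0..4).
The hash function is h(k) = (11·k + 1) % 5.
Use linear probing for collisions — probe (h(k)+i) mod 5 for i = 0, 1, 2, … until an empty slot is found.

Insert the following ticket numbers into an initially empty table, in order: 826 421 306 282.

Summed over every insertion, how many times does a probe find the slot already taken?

5

826: h=2 -> slot 2
421: h=2, probe 2,3 -> slot 3
306: h=2, probe 2,3,4 -> slot 4
282: h=3, probe 3,4,0 -> slot 0
Table: [282, _, 826, 421, 306]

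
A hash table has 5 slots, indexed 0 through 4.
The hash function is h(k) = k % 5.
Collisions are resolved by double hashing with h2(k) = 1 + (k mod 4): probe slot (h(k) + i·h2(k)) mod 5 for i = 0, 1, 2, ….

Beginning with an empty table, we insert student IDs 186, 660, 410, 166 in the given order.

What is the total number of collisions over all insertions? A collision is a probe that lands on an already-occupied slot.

2

186 hashes to 1; slot 1 is free => place at 1.
660 hashes to 0; slot 0 is free => place at 0.
410 hashes to 0, h2=3; 0 taken => place at 3.
166 hashes to 1, h2=3; 1 taken => place at 4.
Table: [660, 186, ., 410, 166]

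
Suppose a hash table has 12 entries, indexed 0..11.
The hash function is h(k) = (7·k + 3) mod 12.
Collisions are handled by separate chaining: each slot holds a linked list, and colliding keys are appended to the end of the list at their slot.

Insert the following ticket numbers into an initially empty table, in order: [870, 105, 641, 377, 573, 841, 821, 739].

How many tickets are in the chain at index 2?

3

Insert 870: h=9, bucket 9 empty -> new chain.
Insert 105: h=6, bucket 6 empty -> new chain.
Insert 641: h=2, bucket 2 empty -> new chain.
Insert 377: h=2, bucket 2 nonempty -> append to chain.
Insert 573: h=6, bucket 6 nonempty -> append to chain.
Insert 841: h=10, bucket 10 empty -> new chain.
Insert 821: h=2, bucket 2 nonempty -> append to chain.
Insert 739: h=4, bucket 4 empty -> new chain.
Final buckets:
0: —
1: —
2: 641 -> 377 -> 821
3: —
4: 739
5: —
6: 105 -> 573
7: —
8: —
9: 870
10: 841
11: —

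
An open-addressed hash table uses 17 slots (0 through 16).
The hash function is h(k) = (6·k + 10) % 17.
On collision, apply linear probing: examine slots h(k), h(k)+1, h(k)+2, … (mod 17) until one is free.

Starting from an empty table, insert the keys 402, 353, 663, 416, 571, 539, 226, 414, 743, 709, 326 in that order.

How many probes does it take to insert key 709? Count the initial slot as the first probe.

402: h=8 -> slot 8
353: h=3 -> slot 3
663: h=10 -> slot 10
416: h=7 -> slot 7
571: h=2 -> slot 2
539: h=14 -> slot 14
226: h=6 -> slot 6
414: h=12 -> slot 12
743: h=14, probe 14,15 -> slot 15
709: h=14, probe 14,15,16 -> slot 16
326: h=11 -> slot 11
Table: [—, —, 571, 353, —, —, 226, 416, 402, —, 663, 326, 414, —, 539, 743, 709]

3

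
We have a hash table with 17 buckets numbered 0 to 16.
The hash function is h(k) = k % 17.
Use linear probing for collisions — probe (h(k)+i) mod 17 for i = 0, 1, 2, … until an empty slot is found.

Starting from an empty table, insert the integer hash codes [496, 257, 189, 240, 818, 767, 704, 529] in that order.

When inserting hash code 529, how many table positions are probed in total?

8

496: h=3 => slot 3
257: h=2 => slot 2
189: h=2, probe 2,3,4 => slot 4
240: h=2, probe 2,3,4,5 => slot 5
818: h=2, probe 2,3,4,5,6 => slot 6
767: h=2, probe 2,3,4,5,6,7 => slot 7
704: h=7, probe 7,8 => slot 8
529: h=2, probe 2,3,4,5,6,7,8,9 => slot 9
Table: [., ., 257, 496, 189, 240, 818, 767, 704, 529, ., ., ., ., ., ., .]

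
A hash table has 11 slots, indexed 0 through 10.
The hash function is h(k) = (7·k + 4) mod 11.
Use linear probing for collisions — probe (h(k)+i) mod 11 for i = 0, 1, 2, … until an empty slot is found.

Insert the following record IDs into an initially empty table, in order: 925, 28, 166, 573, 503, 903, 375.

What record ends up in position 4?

925: h=0 -> slot 0
28: h=2 -> slot 2
166: h=0, probe 0,1 -> slot 1
573: h=0, probe 0,1,2,3 -> slot 3
503: h=5 -> slot 5
903: h=0, probe 0,1,2,3,4 -> slot 4
375: h=0, probe 0,1,2,3,4,5,6 -> slot 6
Table: [925, 166, 28, 573, 903, 503, 375, _, _, _, _]

903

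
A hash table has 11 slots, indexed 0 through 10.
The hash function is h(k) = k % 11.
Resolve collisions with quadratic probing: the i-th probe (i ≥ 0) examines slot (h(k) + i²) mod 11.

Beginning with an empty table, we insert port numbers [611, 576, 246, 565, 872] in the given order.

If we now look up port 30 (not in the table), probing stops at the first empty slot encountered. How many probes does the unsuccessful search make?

2

Insert 611: h=6, slot 6 empty => index 6.
Insert 576: h=4, slot 4 empty => index 4.
Insert 246: h=4, slot 4 occupied => index 5.
Insert 565: h=4, slots 4,5 occupied => index 8.
Insert 872: h=3, slot 3 empty => index 3.
Table: [—, —, —, 872, 576, 246, 611, —, 565, —, —]
Lookup 30: h=8, probe 8,9 → slot 9 empty, not found.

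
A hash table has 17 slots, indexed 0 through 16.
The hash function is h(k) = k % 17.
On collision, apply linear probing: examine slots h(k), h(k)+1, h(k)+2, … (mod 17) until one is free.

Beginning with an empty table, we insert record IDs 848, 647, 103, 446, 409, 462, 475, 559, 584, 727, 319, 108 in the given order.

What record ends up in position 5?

462

848 hashes to 15; slot 15 is free => place at 15.
647 hashes to 1; slot 1 is free => place at 1.
103 hashes to 1; 1 taken => place at 2.
446 hashes to 4; slot 4 is free => place at 4.
409 hashes to 1; 1,2 taken => place at 3.
462 hashes to 3; 3,4 taken => place at 5.
475 hashes to 16; slot 16 is free => place at 16.
559 hashes to 15; 15,16 taken => place at 0.
584 hashes to 6; slot 6 is free => place at 6.
727 hashes to 13; slot 13 is free => place at 13.
319 hashes to 13; 13 taken => place at 14.
108 hashes to 6; 6 taken => place at 7.
Table: [559, 647, 103, 409, 446, 462, 584, 108, -, -, -, -, -, 727, 319, 848, 475]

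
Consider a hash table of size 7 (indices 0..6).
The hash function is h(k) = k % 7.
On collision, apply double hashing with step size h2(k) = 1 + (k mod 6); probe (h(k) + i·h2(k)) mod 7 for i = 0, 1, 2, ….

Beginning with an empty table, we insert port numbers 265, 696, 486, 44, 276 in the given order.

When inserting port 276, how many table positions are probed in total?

265 hashes to 6; slot 6 is free -> place at 6.
696 hashes to 3; slot 3 is free -> place at 3.
486 hashes to 3, h2=1; 3 taken -> place at 4.
44 hashes to 2; slot 2 is free -> place at 2.
276 hashes to 3, h2=1; 3,4 taken -> place at 5.
Table: [-, -, 44, 696, 486, 276, 265]

3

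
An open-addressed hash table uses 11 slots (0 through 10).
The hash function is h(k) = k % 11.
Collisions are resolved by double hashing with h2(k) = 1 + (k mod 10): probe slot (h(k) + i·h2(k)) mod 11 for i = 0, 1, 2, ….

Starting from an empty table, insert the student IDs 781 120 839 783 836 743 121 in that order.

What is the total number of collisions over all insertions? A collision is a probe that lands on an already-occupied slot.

Insert 781: h=0, slot 0 empty → index 0.
Insert 120: h=10, slot 10 empty → index 10.
Insert 839: h=3, slot 3 empty → index 3.
Insert 783: h=2, slot 2 empty → index 2.
Insert 836: h=0, h2=7, slot 0 occupied → index 7.
Insert 743: h=6, slot 6 empty → index 6.
Insert 121: h=0, h2=2, slots 0,2 occupied → index 4.
Table: [781, -, 783, 839, 121, -, 743, 836, -, -, 120]

3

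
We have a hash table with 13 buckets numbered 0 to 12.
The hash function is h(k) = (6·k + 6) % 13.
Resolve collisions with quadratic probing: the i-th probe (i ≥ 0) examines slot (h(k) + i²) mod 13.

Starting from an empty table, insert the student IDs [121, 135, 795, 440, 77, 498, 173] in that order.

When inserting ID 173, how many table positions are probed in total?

6

121 hashes to 4; slot 4 is free => place at 4.
135 hashes to 10; slot 10 is free => place at 10.
795 hashes to 5; slot 5 is free => place at 5.
440 hashes to 7; slot 7 is free => place at 7.
77 hashes to 0; slot 0 is free => place at 0.
498 hashes to 4; 4,5 taken => place at 8.
173 hashes to 4; 4,5,8,0,7 taken => place at 3.
Table: [77, _, _, 173, 121, 795, _, 440, 498, _, 135, _, _]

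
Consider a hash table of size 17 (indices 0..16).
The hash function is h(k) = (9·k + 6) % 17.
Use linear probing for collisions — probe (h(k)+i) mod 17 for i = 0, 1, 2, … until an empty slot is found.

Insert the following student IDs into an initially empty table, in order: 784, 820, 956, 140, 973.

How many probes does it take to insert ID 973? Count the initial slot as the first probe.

Insert 784: h=7, slot 7 empty → index 7.
Insert 820: h=8, slot 8 empty → index 8.
Insert 956: h=8, slot 8 occupied → index 9.
Insert 140: h=8, slots 8,9 occupied → index 10.
Insert 973: h=8, slots 8,9,10 occupied → index 11.
Table: [-, -, -, -, -, -, -, 784, 820, 956, 140, 973, -, -, -, -, -]

4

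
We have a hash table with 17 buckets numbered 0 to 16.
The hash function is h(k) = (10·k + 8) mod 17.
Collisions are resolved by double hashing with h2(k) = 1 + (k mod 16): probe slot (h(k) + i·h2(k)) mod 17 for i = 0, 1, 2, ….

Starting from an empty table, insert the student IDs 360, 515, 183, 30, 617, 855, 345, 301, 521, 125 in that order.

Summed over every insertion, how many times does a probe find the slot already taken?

8

Insert 360: h=4, slot 4 empty → index 4.
Insert 515: h=7, slot 7 empty → index 7.
Insert 183: h=2, slot 2 empty → index 2.
Insert 30: h=2, h2=15, slot 2 occupied → index 0.
Insert 617: h=7, h2=10, slots 7,0 occupied → index 10.
Insert 855: h=7, h2=8, slot 7 occupied → index 15.
Insert 345: h=7, h2=10, slots 7,0,10 occupied → index 3.
Insert 301: h=9, slot 9 empty → index 9.
Insert 521: h=16, slot 16 empty → index 16.
Insert 125: h=0, h2=14, slot 0 occupied → index 14.
Table: [30, -, 183, 345, 360, -, -, 515, -, 301, 617, -, -, -, 125, 855, 521]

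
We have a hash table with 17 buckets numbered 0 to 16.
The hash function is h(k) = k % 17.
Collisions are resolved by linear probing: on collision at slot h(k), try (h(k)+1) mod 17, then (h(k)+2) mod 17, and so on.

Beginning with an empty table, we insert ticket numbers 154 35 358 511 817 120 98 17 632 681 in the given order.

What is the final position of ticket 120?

Insert 154: h=1, slot 1 empty → index 1.
Insert 35: h=1, slot 1 occupied → index 2.
Insert 358: h=1, slots 1,2 occupied → index 3.
Insert 511: h=1, slots 1,2,3 occupied → index 4.
Insert 817: h=1, slots 1,2,3,4 occupied → index 5.
Insert 120: h=1, slots 1,2,3,4,5 occupied → index 6.
Insert 98: h=13, slot 13 empty → index 13.
Insert 17: h=0, slot 0 empty → index 0.
Insert 632: h=3, slots 3,4,5,6 occupied → index 7.
Insert 681: h=1, slots 1,2,3,4,5,6,7 occupied → index 8.
Table: [17, 154, 35, 358, 511, 817, 120, 632, 681, ∅, ∅, ∅, ∅, 98, ∅, ∅, ∅]

6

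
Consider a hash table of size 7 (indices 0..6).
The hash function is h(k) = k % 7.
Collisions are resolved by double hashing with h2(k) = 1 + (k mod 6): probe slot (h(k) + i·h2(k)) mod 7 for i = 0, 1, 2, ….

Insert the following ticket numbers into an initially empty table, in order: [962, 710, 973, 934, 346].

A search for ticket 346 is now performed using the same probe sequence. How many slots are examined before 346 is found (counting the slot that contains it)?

962: h=3 => slot 3
710: h=3, h2=3, probe 3,6 => slot 6
973: h=0 => slot 0
934: h=3, h2=5, probe 3,1 => slot 1
346: h=3, h2=5, probe 3,1,6,4 => slot 4
Table: [973, 934, —, 962, 346, —, 710]
Lookup 346: h=3, h2=5, probe 3,1,6,4 → found at 4.

4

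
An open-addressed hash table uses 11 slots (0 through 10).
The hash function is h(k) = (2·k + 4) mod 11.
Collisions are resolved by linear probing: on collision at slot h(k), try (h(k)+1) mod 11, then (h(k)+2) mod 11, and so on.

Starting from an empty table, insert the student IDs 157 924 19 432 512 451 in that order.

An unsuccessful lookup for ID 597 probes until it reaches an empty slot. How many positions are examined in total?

3

Insert 157: h=10, slot 10 empty → index 10.
Insert 924: h=4, slot 4 empty → index 4.
Insert 19: h=9, slot 9 empty → index 9.
Insert 432: h=10, slot 10 occupied → index 0.
Insert 512: h=5, slot 5 empty → index 5.
Insert 451: h=4, slots 4,5 occupied → index 6.
Table: [432, ∅, ∅, ∅, 924, 512, 451, ∅, ∅, 19, 157]
Lookup 597: h=10, probe 10,0,1 → slot 1 empty, not found.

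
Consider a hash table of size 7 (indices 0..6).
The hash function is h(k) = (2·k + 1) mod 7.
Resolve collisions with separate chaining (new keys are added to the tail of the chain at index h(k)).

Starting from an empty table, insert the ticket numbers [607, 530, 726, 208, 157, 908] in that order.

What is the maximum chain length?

Insert 607: h=4, bucket 4 empty → new chain.
Insert 530: h=4, bucket 4 nonempty → append to chain.
Insert 726: h=4, bucket 4 nonempty → append to chain.
Insert 208: h=4, bucket 4 nonempty → append to chain.
Insert 157: h=0, bucket 0 empty → new chain.
Insert 908: h=4, bucket 4 nonempty → append to chain.
Final buckets:
0: 157
1: ∅
2: ∅
3: ∅
4: 607 -> 530 -> 726 -> 208 -> 908
5: ∅
6: ∅

5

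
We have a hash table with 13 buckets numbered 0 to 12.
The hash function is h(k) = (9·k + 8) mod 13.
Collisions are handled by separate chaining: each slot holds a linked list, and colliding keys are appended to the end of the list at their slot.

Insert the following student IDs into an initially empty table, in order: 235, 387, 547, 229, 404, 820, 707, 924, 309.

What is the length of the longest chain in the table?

5

Insert 235: h=4, bucket 4 empty -> new chain.
Insert 387: h=7, bucket 7 empty -> new chain.
Insert 547: h=4, bucket 4 nonempty -> append to chain.
Insert 229: h=2, bucket 2 empty -> new chain.
Insert 404: h=4, bucket 4 nonempty -> append to chain.
Insert 820: h=4, bucket 4 nonempty -> append to chain.
Insert 707: h=1, bucket 1 empty -> new chain.
Insert 924: h=4, bucket 4 nonempty -> append to chain.
Insert 309: h=7, bucket 7 nonempty -> append to chain.
Final buckets:
0: _
1: 707
2: 229
3: _
4: 235 -> 547 -> 404 -> 820 -> 924
5: _
6: _
7: 387 -> 309
8: _
9: _
10: _
11: _
12: _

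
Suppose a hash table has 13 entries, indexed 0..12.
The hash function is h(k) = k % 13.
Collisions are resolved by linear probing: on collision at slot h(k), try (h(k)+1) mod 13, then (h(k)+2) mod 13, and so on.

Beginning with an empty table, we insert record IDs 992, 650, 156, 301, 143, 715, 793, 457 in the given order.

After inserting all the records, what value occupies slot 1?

156

992 hashes to 4; slot 4 is free => place at 4.
650 hashes to 0; slot 0 is free => place at 0.
156 hashes to 0; 0 taken => place at 1.
301 hashes to 2; slot 2 is free => place at 2.
143 hashes to 0; 0,1,2 taken => place at 3.
715 hashes to 0; 0,1,2,3,4 taken => place at 5.
793 hashes to 0; 0,1,2,3,4,5 taken => place at 6.
457 hashes to 2; 2,3,4,5,6 taken => place at 7.
Table: [650, 156, 301, 143, 992, 715, 793, 457, ∅, ∅, ∅, ∅, ∅]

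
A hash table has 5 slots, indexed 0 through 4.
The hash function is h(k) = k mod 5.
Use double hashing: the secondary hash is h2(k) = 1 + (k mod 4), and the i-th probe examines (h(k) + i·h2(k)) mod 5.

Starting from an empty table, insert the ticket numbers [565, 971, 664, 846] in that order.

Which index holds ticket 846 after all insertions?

565 hashes to 0; slot 0 is free => place at 0.
971 hashes to 1; slot 1 is free => place at 1.
664 hashes to 4; slot 4 is free => place at 4.
846 hashes to 1, h2=3; 1,4 taken => place at 2.
Table: [565, 971, 846, -, 664]

2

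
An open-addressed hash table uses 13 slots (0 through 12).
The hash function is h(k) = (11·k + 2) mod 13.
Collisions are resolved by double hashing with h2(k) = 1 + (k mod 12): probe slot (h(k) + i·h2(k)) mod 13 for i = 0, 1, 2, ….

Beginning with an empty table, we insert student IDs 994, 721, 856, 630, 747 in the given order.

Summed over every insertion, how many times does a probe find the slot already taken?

Insert 994: h=3, slot 3 empty => index 3.
Insert 721: h=3, h2=2, slot 3 occupied => index 5.
Insert 856: h=6, slot 6 empty => index 6.
Insert 630: h=3, h2=7, slot 3 occupied => index 10.
Insert 747: h=3, h2=4, slot 3 occupied => index 7.
Table: [_, _, _, 994, _, 721, 856, 747, _, _, 630, _, _]

3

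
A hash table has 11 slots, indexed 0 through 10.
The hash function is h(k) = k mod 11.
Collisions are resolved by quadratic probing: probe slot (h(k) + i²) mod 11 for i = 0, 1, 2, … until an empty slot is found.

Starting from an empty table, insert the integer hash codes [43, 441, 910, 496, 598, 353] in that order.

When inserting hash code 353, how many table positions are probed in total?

Insert 43: h=10, slot 10 empty -> index 10.
Insert 441: h=1, slot 1 empty -> index 1.
Insert 910: h=8, slot 8 empty -> index 8.
Insert 496: h=1, slot 1 occupied -> index 2.
Insert 598: h=4, slot 4 empty -> index 4.
Insert 353: h=1, slots 1,2 occupied -> index 5.
Table: [_, 441, 496, _, 598, 353, _, _, 910, _, 43]

3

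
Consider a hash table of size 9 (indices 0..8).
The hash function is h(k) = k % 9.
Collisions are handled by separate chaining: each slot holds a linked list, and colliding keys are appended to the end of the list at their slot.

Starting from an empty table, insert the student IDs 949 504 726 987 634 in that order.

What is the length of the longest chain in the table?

2

949 -> bucket 4
504 -> bucket 0
726 -> bucket 6
987 -> bucket 6 (collision)
634 -> bucket 4 (collision)
Final buckets:
0: 504
1: ∅
2: ∅
3: ∅
4: 949 -> 634
5: ∅
6: 726 -> 987
7: ∅
8: ∅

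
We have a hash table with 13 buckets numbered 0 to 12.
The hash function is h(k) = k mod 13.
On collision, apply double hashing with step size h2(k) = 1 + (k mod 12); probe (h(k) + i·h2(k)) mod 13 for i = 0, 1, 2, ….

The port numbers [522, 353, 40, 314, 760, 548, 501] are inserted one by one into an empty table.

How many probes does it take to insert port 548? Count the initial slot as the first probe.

2

522: h=2 → slot 2
353: h=2, h2=6, probe 2,8 → slot 8
40: h=1 → slot 1
314: h=2, h2=3, probe 2,5 → slot 5
760: h=6 → slot 6
548: h=2, h2=9, probe 2,11 → slot 11
501: h=7 → slot 7
Table: [—, 40, 522, —, —, 314, 760, 501, 353, —, —, 548, —]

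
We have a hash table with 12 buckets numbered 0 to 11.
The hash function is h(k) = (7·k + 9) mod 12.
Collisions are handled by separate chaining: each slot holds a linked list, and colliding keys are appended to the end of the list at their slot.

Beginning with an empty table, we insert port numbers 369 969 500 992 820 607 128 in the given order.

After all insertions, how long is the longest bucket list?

369 -> bucket 0
969 -> bucket 0 (collision)
500 -> bucket 5
992 -> bucket 5 (collision)
820 -> bucket 1
607 -> bucket 10
128 -> bucket 5 (collision)
Final buckets:
0: 369 -> 969
1: 820
2: —
3: —
4: —
5: 500 -> 992 -> 128
6: —
7: —
8: —
9: —
10: 607
11: —

3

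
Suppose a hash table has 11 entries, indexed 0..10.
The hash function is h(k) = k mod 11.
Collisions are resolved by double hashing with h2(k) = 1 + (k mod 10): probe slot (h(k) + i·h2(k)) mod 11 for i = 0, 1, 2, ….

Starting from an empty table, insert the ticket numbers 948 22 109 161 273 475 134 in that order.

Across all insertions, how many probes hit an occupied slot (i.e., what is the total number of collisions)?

948: h=2 → slot 2
22: h=0 → slot 0
109: h=10 → slot 10
161: h=7 → slot 7
273: h=9 → slot 9
475: h=2, h2=6, probe 2,8 → slot 8
134: h=2, h2=5, probe 2,7,1 → slot 1
Table: [22, 134, 948, ∅, ∅, ∅, ∅, 161, 475, 273, 109]

3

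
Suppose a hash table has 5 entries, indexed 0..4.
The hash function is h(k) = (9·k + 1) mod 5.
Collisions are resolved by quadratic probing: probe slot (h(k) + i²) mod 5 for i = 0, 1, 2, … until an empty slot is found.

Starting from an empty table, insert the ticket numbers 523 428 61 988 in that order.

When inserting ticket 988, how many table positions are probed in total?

3

Insert 523: h=3, slot 3 empty -> index 3.
Insert 428: h=3, slot 3 occupied -> index 4.
Insert 61: h=0, slot 0 empty -> index 0.
Insert 988: h=3, slots 3,4 occupied -> index 2.
Table: [61, -, 988, 523, 428]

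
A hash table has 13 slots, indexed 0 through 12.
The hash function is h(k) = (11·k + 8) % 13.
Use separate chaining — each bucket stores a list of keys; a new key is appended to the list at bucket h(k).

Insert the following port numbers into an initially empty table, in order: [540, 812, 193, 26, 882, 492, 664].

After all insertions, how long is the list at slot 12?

3

Insert 540: h=7, bucket 7 empty → new chain.
Insert 812: h=9, bucket 9 empty → new chain.
Insert 193: h=12, bucket 12 empty → new chain.
Insert 26: h=8, bucket 8 empty → new chain.
Insert 882: h=12, bucket 12 nonempty → append to chain.
Insert 492: h=12, bucket 12 nonempty → append to chain.
Insert 664: h=6, bucket 6 empty → new chain.
Final buckets:
0: ∅
1: ∅
2: ∅
3: ∅
4: ∅
5: ∅
6: 664
7: 540
8: 26
9: 812
10: ∅
11: ∅
12: 193 -> 882 -> 492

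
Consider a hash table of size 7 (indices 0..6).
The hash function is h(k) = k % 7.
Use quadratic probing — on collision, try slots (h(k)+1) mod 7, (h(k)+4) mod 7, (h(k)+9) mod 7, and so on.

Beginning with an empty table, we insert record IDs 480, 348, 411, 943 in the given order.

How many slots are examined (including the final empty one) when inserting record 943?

480 hashes to 4; slot 4 is free => place at 4.
348 hashes to 5; slot 5 is free => place at 5.
411 hashes to 5; 5 taken => place at 6.
943 hashes to 5; 5,6 taken => place at 2.
Table: [—, —, 943, —, 480, 348, 411]

3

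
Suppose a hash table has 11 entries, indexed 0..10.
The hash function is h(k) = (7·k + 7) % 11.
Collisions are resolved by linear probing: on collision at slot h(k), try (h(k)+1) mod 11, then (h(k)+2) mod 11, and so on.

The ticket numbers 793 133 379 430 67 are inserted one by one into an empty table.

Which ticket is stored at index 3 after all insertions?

793: h=3 -> slot 3
133: h=3, probe 3,4 -> slot 4
379: h=9 -> slot 9
430: h=3, probe 3,4,5 -> slot 5
67: h=3, probe 3,4,5,6 -> slot 6
Table: [-, -, -, 793, 133, 430, 67, -, -, 379, -]

793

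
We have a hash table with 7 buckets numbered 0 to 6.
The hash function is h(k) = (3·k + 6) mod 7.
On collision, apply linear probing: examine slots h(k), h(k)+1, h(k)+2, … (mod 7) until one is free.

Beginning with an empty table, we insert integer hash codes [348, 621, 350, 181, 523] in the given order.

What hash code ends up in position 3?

348: h=0 -> slot 0
621: h=0, probe 0,1 -> slot 1
350: h=6 -> slot 6
181: h=3 -> slot 3
523: h=0, probe 0,1,2 -> slot 2
Table: [348, 621, 523, 181, _, _, 350]

181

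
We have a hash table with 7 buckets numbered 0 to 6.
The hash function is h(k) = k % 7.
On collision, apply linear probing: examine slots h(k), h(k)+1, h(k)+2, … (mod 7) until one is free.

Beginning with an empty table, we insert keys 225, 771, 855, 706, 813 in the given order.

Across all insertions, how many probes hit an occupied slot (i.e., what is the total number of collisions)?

225 hashes to 1; slot 1 is free -> place at 1.
771 hashes to 1; 1 taken -> place at 2.
855 hashes to 1; 1,2 taken -> place at 3.
706 hashes to 6; slot 6 is free -> place at 6.
813 hashes to 1; 1,2,3 taken -> place at 4.
Table: [∅, 225, 771, 855, 813, ∅, 706]

6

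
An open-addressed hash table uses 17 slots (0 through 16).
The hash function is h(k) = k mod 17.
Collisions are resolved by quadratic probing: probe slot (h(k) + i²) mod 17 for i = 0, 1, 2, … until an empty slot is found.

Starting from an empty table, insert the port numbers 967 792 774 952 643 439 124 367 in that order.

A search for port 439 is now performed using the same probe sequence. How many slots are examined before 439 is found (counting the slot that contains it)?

3

967 hashes to 15; slot 15 is free → place at 15.
792 hashes to 10; slot 10 is free → place at 10.
774 hashes to 9; slot 9 is free → place at 9.
952 hashes to 0; slot 0 is free → place at 0.
643 hashes to 14; slot 14 is free → place at 14.
439 hashes to 14; 14,15 taken → place at 1.
124 hashes to 5; slot 5 is free → place at 5.
367 hashes to 10; 10 taken → place at 11.
Table: [952, 439, ∅, ∅, ∅, 124, ∅, ∅, ∅, 774, 792, 367, ∅, ∅, 643, 967, ∅]
Lookup 439: h=14, probe 14,15,1 → found at 1.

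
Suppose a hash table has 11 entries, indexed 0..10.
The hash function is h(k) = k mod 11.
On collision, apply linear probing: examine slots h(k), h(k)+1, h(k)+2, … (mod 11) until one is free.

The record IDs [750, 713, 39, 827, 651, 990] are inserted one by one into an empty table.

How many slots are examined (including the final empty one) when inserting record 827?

750 hashes to 2; slot 2 is free => place at 2.
713 hashes to 9; slot 9 is free => place at 9.
39 hashes to 6; slot 6 is free => place at 6.
827 hashes to 2; 2 taken => place at 3.
651 hashes to 2; 2,3 taken => place at 4.
990 hashes to 0; slot 0 is free => place at 0.
Table: [990, _, 750, 827, 651, _, 39, _, _, 713, _]

2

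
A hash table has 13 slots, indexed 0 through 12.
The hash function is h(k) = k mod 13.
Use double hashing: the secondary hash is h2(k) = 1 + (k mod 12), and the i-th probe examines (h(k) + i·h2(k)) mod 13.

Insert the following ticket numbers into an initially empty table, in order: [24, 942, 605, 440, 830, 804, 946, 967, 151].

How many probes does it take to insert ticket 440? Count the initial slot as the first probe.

3

Insert 24: h=11, slot 11 empty => index 11.
Insert 942: h=6, slot 6 empty => index 6.
Insert 605: h=7, slot 7 empty => index 7.
Insert 440: h=11, h2=9, slots 11,7 occupied => index 3.
Insert 830: h=11, h2=3, slot 11 occupied => index 1.
Insert 804: h=11, h2=1, slot 11 occupied => index 12.
Insert 946: h=10, slot 10 empty => index 10.
Insert 967: h=5, slot 5 empty => index 5.
Insert 151: h=8, slot 8 empty => index 8.
Table: [-, 830, -, 440, -, 967, 942, 605, 151, -, 946, 24, 804]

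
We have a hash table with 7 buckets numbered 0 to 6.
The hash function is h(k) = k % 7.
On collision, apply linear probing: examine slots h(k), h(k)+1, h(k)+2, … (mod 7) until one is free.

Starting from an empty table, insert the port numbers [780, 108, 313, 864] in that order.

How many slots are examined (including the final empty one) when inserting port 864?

Insert 780: h=3, slot 3 empty => index 3.
Insert 108: h=3, slot 3 occupied => index 4.
Insert 313: h=5, slot 5 empty => index 5.
Insert 864: h=3, slots 3,4,5 occupied => index 6.
Table: [—, —, —, 780, 108, 313, 864]

4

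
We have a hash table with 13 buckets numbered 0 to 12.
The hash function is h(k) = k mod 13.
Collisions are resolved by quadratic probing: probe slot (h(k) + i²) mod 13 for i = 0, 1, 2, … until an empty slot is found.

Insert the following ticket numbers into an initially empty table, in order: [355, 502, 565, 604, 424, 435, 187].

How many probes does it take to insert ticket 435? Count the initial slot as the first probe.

3

355: h=4 => slot 4
502: h=8 => slot 8
565: h=6 => slot 6
604: h=6, probe 6,7 => slot 7
424: h=8, probe 8,9 => slot 9
435: h=6, probe 6,7,10 => slot 10
187: h=5 => slot 5
Table: [—, —, —, —, 355, 187, 565, 604, 502, 424, 435, —, —]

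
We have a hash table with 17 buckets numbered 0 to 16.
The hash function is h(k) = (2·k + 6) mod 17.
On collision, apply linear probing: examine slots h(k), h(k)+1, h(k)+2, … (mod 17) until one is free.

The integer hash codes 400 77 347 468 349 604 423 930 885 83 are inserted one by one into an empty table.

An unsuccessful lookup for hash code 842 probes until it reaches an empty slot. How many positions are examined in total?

400: h=7 => slot 7
77: h=7, probe 7,8 => slot 8
347: h=3 => slot 3
468: h=7, probe 7,8,9 => slot 9
349: h=7, probe 7,8,9,10 => slot 10
604: h=7, probe 7,8,9,10,11 => slot 11
423: h=2 => slot 2
930: h=13 => slot 13
885: h=8, probe 8,9,10,11,12 => slot 12
83: h=2, probe 2,3,4 => slot 4
Table: [_, _, 423, 347, 83, _, _, 400, 77, 468, 349, 604, 885, 930, _, _, _]
Lookup 842: h=7, probe 7,8,9,10,11,12,13,14 → slot 14 empty, not found.

8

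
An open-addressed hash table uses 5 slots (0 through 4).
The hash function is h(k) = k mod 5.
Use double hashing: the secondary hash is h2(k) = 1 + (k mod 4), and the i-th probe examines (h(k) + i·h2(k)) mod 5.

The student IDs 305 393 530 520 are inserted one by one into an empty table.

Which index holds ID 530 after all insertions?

1

305: h=0 => slot 0
393: h=3 => slot 3
530: h=0, h2=3, probe 0,3,1 => slot 1
520: h=0, h2=1, probe 0,1,2 => slot 2
Table: [305, 530, 520, 393, -]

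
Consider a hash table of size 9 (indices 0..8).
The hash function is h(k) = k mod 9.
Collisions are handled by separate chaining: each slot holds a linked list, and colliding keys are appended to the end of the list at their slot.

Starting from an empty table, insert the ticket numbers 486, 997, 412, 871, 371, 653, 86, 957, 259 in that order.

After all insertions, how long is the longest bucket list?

486 -> bucket 0
997 -> bucket 7
412 -> bucket 7 (collision)
871 -> bucket 7 (collision)
371 -> bucket 2
653 -> bucket 5
86 -> bucket 5 (collision)
957 -> bucket 3
259 -> bucket 7 (collision)
Final buckets:
0: 486
1: ∅
2: 371
3: 957
4: ∅
5: 653 -> 86
6: ∅
7: 997 -> 412 -> 871 -> 259
8: ∅

4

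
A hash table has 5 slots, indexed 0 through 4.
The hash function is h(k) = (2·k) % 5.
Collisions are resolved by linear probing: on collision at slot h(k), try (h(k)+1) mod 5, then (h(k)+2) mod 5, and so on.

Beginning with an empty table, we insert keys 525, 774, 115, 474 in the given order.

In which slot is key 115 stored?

525: h=0 -> slot 0
774: h=3 -> slot 3
115: h=0, probe 0,1 -> slot 1
474: h=3, probe 3,4 -> slot 4
Table: [525, 115, ., 774, 474]

1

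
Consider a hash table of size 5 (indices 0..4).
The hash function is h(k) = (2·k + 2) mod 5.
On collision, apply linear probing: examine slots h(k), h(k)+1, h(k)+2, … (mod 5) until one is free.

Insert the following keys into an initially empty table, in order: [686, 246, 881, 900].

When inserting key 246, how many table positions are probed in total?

686: h=4 => slot 4
246: h=4, probe 4,0 => slot 0
881: h=4, probe 4,0,1 => slot 1
900: h=2 => slot 2
Table: [246, 881, 900, -, 686]

2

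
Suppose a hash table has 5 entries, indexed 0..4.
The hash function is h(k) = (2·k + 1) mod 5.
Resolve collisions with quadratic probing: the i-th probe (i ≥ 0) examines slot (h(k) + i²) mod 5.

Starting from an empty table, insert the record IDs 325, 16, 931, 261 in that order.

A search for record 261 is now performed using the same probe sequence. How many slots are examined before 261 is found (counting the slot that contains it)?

325 hashes to 1; slot 1 is free => place at 1.
16 hashes to 3; slot 3 is free => place at 3.
931 hashes to 3; 3 taken => place at 4.
261 hashes to 3; 3,4 taken => place at 2.
Table: [∅, 325, 261, 16, 931]
Lookup 261: h=3, probe 3,4,2 → found at 2.

3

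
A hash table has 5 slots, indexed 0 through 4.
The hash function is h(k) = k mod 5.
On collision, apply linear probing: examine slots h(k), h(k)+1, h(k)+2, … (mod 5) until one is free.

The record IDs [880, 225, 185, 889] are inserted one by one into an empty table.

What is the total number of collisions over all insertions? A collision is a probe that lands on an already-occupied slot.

Insert 880: h=0, slot 0 empty => index 0.
Insert 225: h=0, slot 0 occupied => index 1.
Insert 185: h=0, slots 0,1 occupied => index 2.
Insert 889: h=4, slot 4 empty => index 4.
Table: [880, 225, 185, ., 889]

3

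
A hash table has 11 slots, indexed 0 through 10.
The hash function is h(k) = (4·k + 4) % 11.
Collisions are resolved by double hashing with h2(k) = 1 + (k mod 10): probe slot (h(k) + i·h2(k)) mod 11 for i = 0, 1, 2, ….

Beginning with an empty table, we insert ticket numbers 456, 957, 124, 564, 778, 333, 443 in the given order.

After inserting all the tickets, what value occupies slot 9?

456 hashes to 2; slot 2 is free => place at 2.
957 hashes to 4; slot 4 is free => place at 4.
124 hashes to 5; slot 5 is free => place at 5.
564 hashes to 5, h2=5; 5 taken => place at 10.
778 hashes to 3; slot 3 is free => place at 3.
333 hashes to 5, h2=4; 5 taken => place at 9.
443 hashes to 5, h2=4; 5,9,2 taken => place at 6.
Table: [—, —, 456, 778, 957, 124, 443, —, —, 333, 564]

333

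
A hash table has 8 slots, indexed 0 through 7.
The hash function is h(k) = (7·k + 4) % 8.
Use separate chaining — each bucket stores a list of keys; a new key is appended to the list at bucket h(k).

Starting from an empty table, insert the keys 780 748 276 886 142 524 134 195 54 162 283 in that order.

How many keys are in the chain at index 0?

Insert 780: h=0, bucket 0 empty → new chain.
Insert 748: h=0, bucket 0 nonempty → append to chain.
Insert 276: h=0, bucket 0 nonempty → append to chain.
Insert 886: h=6, bucket 6 empty → new chain.
Insert 142: h=6, bucket 6 nonempty → append to chain.
Insert 524: h=0, bucket 0 nonempty → append to chain.
Insert 134: h=6, bucket 6 nonempty → append to chain.
Insert 195: h=1, bucket 1 empty → new chain.
Insert 54: h=6, bucket 6 nonempty → append to chain.
Insert 162: h=2, bucket 2 empty → new chain.
Insert 283: h=1, bucket 1 nonempty → append to chain.
Final buckets:
0: 780 -> 748 -> 276 -> 524
1: 195 -> 283
2: 162
3: —
4: —
5: —
6: 886 -> 142 -> 134 -> 54
7: —

4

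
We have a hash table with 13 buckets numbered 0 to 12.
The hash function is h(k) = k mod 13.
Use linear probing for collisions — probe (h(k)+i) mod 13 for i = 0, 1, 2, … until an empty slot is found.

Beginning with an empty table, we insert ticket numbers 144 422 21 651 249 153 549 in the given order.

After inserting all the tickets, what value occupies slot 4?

549

144: h=1 -> slot 1
422: h=6 -> slot 6
21: h=8 -> slot 8
651: h=1, probe 1,2 -> slot 2
249: h=2, probe 2,3 -> slot 3
153: h=10 -> slot 10
549: h=3, probe 3,4 -> slot 4
Table: [_, 144, 651, 249, 549, _, 422, _, 21, _, 153, _, _]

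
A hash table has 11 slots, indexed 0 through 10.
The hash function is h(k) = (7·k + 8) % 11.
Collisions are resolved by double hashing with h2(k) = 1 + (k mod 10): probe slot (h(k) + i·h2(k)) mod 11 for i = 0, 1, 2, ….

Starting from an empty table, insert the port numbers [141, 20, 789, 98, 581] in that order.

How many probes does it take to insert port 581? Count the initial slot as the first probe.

141 hashes to 5; slot 5 is free -> place at 5.
20 hashes to 5, h2=1; 5 taken -> place at 6.
789 hashes to 9; slot 9 is free -> place at 9.
98 hashes to 1; slot 1 is free -> place at 1.
581 hashes to 5, h2=2; 5 taken -> place at 7.
Table: [—, 98, —, —, —, 141, 20, 581, —, 789, —]

2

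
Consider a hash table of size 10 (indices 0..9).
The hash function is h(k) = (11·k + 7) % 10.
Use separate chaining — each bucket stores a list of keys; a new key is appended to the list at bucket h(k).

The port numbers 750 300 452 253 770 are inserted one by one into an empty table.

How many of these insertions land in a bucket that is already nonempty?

2

750 -> bucket 7
300 -> bucket 7 (collision)
452 -> bucket 9
253 -> bucket 0
770 -> bucket 7 (collision)
Final buckets:
0: 253
1: _
2: _
3: _
4: _
5: _
6: _
7: 750 -> 300 -> 770
8: _
9: 452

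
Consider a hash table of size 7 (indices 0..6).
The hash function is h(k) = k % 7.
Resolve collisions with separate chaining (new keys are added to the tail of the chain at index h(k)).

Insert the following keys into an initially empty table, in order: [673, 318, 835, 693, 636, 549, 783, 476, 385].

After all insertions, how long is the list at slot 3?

2

Insert 673: h=1, bucket 1 empty → new chain.
Insert 318: h=3, bucket 3 empty → new chain.
Insert 835: h=2, bucket 2 empty → new chain.
Insert 693: h=0, bucket 0 empty → new chain.
Insert 636: h=6, bucket 6 empty → new chain.
Insert 549: h=3, bucket 3 nonempty → append to chain.
Insert 783: h=6, bucket 6 nonempty → append to chain.
Insert 476: h=0, bucket 0 nonempty → append to chain.
Insert 385: h=0, bucket 0 nonempty → append to chain.
Final buckets:
0: 693 -> 476 -> 385
1: 673
2: 835
3: 318 -> 549
4: —
5: —
6: 636 -> 783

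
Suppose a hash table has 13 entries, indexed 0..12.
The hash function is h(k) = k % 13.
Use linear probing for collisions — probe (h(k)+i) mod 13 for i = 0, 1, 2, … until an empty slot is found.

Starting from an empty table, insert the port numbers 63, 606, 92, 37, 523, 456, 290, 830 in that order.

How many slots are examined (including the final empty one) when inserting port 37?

2

63: h=11 -> slot 11
606: h=8 -> slot 8
92: h=1 -> slot 1
37: h=11, probe 11,12 -> slot 12
523: h=3 -> slot 3
456: h=1, probe 1,2 -> slot 2
290: h=4 -> slot 4
830: h=11, probe 11,12,0 -> slot 0
Table: [830, 92, 456, 523, 290, _, _, _, 606, _, _, 63, 37]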